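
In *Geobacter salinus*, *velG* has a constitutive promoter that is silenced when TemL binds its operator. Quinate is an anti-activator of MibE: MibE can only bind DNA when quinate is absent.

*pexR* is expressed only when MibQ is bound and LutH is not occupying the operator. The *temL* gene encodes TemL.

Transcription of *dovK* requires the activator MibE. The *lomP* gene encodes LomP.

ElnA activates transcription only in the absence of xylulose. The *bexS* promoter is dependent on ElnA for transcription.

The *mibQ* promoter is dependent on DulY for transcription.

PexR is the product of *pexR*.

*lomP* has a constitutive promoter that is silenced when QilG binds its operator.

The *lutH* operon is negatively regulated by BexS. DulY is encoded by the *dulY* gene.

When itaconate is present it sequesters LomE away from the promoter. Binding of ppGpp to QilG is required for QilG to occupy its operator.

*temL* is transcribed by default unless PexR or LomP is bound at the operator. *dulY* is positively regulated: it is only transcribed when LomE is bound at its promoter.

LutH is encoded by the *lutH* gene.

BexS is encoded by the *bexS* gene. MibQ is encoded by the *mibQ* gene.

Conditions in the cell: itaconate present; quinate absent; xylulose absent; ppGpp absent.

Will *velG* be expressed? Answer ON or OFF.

Xylulose is absent, so ElnA is active.
No repressor is bound and ElnA is active, so *bexS* is transcribed.
So BexS is produced and active.
With repressor BexS bound, *lutH* is not transcribed.
So LutH is not produced.
Itaconate is present, so LomE is inactive.
Required activator LomE is absent, so *dulY* is not transcribed.
So DulY is not produced.
Required activator DulY is absent, so *mibQ* is not transcribed.
So MibQ is not produced.
Required activator MibQ is absent, so *pexR* is not transcribed.
So PexR is not produced.
ppGpp is absent, so QilG is inactive.
With no repressor bound, *lomP* is transcribed.
So LomP is produced and active.
With repressor LomP bound, *temL* is not transcribed.
So TemL is not produced.
With no repressor bound, *velG* is transcribed.

ON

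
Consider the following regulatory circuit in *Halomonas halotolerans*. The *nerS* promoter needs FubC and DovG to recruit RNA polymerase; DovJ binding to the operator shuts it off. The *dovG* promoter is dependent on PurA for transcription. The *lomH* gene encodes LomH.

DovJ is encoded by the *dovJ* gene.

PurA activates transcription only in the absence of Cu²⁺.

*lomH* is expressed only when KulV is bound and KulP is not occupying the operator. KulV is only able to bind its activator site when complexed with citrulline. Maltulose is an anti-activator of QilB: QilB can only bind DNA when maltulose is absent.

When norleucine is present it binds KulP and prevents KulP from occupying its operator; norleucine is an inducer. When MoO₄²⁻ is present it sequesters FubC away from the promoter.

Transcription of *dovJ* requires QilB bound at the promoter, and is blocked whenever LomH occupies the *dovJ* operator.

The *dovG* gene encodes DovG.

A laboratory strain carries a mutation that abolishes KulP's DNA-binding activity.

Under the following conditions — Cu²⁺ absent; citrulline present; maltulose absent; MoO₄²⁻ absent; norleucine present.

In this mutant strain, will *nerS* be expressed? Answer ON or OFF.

ON

MoO₄²⁻ is absent, so FubC is active.
Cu²⁺ is absent, so PurA is active.
No repressor is bound and PurA is active, so *dovG* is transcribed.
So DovG is produced and active.
KulP is non-functional in this strain, so it has no effect.
Citrulline is present, so KulV is active.
No repressor is bound and KulV is active, so *lomH* is transcribed.
So LomH is produced and active.
Maltulose is absent, so QilB is active.
With repressor LomH bound, *dovJ* is not transcribed.
So DovJ is not produced.
No repressor is bound and FubC and DovG are active, so *nerS* is transcribed.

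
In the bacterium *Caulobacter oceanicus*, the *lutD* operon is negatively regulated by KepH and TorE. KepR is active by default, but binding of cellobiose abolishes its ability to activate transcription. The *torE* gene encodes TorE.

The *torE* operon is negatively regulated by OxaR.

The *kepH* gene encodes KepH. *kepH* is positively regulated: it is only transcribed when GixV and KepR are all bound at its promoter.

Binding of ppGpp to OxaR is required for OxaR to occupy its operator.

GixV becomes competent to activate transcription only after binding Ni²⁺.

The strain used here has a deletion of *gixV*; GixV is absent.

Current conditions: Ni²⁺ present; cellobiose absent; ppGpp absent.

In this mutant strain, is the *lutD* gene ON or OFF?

OFF

GixV is non-functional in this strain, so it has no effect.
Cellobiose is absent, so KepR is active.
Required activator GixV is absent, so *kepH* is not transcribed.
So KepH is not produced.
ppGpp is absent, so OxaR is inactive.
With no repressor bound, *torE* is transcribed.
So TorE is produced and active.
With repressor TorE bound, *lutD* is not transcribed.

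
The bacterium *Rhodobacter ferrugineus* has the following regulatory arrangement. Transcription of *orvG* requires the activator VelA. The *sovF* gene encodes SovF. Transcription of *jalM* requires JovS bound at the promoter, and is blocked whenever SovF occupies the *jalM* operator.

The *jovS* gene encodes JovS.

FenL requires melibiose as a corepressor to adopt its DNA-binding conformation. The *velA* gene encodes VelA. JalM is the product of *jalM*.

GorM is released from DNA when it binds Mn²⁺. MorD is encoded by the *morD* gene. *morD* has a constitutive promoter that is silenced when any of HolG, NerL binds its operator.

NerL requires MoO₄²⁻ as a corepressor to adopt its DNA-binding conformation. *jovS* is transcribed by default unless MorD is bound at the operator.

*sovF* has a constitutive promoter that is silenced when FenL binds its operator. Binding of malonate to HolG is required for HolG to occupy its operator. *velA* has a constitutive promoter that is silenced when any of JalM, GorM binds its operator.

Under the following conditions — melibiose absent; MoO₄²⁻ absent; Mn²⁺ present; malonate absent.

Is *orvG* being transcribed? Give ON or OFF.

Malonate is absent, so HolG is inactive.
MoO₄²⁻ is absent, so NerL is inactive.
With no repressor bound, *morD* is transcribed.
So MorD is produced and active.
With repressor MorD bound, *jovS* is not transcribed.
So JovS is not produced.
Melibiose is absent, so FenL is inactive.
With no repressor bound, *sovF* is transcribed.
So SovF is produced and active.
With repressor SovF bound, *jalM* is not transcribed.
So JalM is not produced.
Mn²⁺ is present, so GorM is inactive.
With no repressor bound, *velA* is transcribed.
So VelA is produced and active.
No repressor is bound and VelA is active, so *orvG* is transcribed.

ON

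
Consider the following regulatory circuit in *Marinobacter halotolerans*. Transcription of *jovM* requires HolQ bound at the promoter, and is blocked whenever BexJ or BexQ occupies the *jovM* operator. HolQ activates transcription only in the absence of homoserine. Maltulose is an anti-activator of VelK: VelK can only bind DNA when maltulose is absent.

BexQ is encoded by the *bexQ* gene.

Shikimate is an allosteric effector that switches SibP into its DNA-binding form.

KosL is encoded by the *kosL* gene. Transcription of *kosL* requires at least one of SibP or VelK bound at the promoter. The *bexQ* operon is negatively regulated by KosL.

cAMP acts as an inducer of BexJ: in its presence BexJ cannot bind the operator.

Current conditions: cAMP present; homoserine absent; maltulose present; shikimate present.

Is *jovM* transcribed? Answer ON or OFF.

Homoserine is absent, so HolQ is active.
cAMP is present, so BexJ is inactive.
Shikimate is present, so SibP is active.
Maltulose is present, so VelK is inactive.
Activator SibP is present, so *kosL* is transcribed.
So KosL is produced and active.
With repressor KosL bound, *bexQ* is not transcribed.
So BexQ is not produced.
No repressor is bound and HolQ is active, so *jovM* is transcribed.

ON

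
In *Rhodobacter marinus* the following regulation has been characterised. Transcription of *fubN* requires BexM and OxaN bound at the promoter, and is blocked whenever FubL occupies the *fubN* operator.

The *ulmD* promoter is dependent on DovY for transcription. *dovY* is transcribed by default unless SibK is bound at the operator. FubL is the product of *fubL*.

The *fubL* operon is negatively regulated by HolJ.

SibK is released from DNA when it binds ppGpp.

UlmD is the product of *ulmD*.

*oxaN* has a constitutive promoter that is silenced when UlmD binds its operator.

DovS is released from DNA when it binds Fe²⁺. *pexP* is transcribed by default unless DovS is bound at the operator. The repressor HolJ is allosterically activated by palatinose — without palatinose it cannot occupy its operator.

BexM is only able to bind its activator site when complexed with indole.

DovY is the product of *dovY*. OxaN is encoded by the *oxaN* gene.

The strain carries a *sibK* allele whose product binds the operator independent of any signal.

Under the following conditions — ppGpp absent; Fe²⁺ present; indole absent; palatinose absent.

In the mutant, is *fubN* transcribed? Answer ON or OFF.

OFF

Indole is absent, so BexM is inactive.
Palatinose is absent, so HolJ is inactive.
With no repressor bound, *fubL* is transcribed.
So FubL is produced and active.
SibK is constitutively active in this strain.
With repressor SibK bound, *dovY* is not transcribed.
So DovY is not produced.
Required activator DovY is absent, so *ulmD* is not transcribed.
So UlmD is not produced.
With no repressor bound, *oxaN* is transcribed.
So OxaN is produced and active.
With repressor FubL bound, *fubN* is not transcribed.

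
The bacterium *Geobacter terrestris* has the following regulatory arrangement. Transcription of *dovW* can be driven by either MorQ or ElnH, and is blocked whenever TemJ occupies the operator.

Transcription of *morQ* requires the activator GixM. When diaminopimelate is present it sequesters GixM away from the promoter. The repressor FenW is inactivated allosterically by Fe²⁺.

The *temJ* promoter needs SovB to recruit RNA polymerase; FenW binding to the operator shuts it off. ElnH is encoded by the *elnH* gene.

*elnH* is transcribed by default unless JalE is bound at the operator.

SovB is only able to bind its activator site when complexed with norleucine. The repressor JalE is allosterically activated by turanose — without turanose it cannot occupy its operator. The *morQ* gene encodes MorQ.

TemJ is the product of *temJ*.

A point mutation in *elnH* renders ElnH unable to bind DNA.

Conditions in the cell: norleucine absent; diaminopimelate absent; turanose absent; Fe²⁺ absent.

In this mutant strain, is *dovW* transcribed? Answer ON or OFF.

Norleucine is absent, so SovB is inactive.
Fe²⁺ is absent, so FenW is active.
With repressor FenW bound, *temJ* is not transcribed.
So TemJ is not produced.
Diaminopimelate is absent, so GixM is active.
No repressor is bound and GixM is active, so *morQ* is transcribed.
So MorQ is produced and active.
ElnH is non-functional in this strain, so it has no effect.
Activator MorQ is present, so *dovW* is transcribed.

ON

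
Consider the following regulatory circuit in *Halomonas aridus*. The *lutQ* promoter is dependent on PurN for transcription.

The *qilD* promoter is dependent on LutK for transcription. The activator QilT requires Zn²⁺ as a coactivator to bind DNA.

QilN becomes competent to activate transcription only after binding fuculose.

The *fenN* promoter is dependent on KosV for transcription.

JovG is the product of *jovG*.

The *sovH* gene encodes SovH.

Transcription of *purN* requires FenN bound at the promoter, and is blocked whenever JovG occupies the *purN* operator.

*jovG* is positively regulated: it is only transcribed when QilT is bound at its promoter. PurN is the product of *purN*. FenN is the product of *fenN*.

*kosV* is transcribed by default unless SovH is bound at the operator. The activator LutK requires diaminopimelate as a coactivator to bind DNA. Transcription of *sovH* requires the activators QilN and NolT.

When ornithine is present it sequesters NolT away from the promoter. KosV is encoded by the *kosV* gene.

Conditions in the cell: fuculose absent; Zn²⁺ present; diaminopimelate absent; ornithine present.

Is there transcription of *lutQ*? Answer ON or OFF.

Fuculose is absent, so QilN is inactive.
Ornithine is present, so NolT is inactive.
Required activator QilN is absent, so *sovH* is not transcribed.
So SovH is not produced.
With no repressor bound, *kosV* is transcribed.
So KosV is produced and active.
No repressor is bound and KosV is active, so *fenN* is transcribed.
So FenN is produced and active.
Zn²⁺ is present, so QilT is active.
No repressor is bound and QilT is active, so *jovG* is transcribed.
So JovG is produced and active.
With repressor JovG bound, *purN* is not transcribed.
So PurN is not produced.
Required activator PurN is absent, so *lutQ* is not transcribed.

OFF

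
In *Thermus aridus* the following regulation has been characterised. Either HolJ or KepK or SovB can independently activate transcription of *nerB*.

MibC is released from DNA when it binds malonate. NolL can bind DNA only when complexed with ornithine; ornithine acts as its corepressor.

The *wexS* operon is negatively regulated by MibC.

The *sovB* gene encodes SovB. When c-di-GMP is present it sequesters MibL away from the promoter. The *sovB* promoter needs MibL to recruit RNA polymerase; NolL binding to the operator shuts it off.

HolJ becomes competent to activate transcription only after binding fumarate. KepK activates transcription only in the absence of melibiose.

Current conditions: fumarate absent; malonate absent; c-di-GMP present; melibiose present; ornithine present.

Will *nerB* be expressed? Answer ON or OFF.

OFF

Fumarate is absent, so HolJ is inactive.
Melibiose is present, so KepK is inactive.
Ornithine is present, so NolL is active.
c-di-GMP is present, so MibL is inactive.
With repressor NolL bound, *sovB* is not transcribed.
So SovB is not produced.
No activator is available at the *nerB* promoter, so *nerB* is not transcribed.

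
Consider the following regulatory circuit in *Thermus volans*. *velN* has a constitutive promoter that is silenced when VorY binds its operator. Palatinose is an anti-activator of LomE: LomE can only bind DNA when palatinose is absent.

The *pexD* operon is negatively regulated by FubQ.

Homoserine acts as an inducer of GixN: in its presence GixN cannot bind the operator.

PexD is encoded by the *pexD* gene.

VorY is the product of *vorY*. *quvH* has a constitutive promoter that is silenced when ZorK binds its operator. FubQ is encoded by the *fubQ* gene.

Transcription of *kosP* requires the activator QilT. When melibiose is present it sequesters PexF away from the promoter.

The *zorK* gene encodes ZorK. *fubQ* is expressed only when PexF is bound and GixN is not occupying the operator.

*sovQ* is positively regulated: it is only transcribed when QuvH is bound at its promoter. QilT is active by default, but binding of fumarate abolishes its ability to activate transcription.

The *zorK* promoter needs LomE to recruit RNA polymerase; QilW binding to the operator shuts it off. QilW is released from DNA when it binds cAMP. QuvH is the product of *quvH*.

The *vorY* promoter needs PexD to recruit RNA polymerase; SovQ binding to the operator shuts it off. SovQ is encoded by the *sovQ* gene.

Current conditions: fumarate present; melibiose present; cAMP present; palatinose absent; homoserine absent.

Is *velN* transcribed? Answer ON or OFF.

OFF

Palatinose is absent, so LomE is active.
cAMP is present, so QilW is inactive.
No repressor is bound and LomE is active, so *zorK* is transcribed.
So ZorK is produced and active.
With repressor ZorK bound, *quvH* is not transcribed.
So QuvH is not produced.
Required activator QuvH is absent, so *sovQ* is not transcribed.
So SovQ is not produced.
Homoserine is absent, so GixN is active.
Melibiose is present, so PexF is inactive.
With repressor GixN bound, *fubQ* is not transcribed.
So FubQ is not produced.
With no repressor bound, *pexD* is transcribed.
So PexD is produced and active.
No repressor is bound and PexD is active, so *vorY* is transcribed.
So VorY is produced and active.
With repressor VorY bound, *velN* is not transcribed.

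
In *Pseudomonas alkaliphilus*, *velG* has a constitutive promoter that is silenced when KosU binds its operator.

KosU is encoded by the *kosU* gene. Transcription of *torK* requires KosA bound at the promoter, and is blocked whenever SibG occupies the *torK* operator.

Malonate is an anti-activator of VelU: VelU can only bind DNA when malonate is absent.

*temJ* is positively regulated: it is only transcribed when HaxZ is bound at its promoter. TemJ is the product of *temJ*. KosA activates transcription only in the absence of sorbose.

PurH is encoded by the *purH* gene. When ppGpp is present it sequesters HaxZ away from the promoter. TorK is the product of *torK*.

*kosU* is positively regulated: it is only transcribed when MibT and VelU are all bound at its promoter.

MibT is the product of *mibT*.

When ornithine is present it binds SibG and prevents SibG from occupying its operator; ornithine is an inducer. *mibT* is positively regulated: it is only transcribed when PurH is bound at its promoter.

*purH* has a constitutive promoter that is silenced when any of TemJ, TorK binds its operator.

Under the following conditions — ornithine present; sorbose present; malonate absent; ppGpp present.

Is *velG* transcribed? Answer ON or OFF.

ppGpp is present, so HaxZ is inactive.
Required activator HaxZ is absent, so *temJ* is not transcribed.
So TemJ is not produced.
Ornithine is present, so SibG is inactive.
Sorbose is present, so KosA is inactive.
Required activator KosA is absent, so *torK* is not transcribed.
So TorK is not produced.
With no repressor bound, *purH* is transcribed.
So PurH is produced and active.
No repressor is bound and PurH is active, so *mibT* is transcribed.
So MibT is produced and active.
Malonate is absent, so VelU is active.
No repressor is bound and MibT and VelU are active, so *kosU* is transcribed.
So KosU is produced and active.
With repressor KosU bound, *velG* is not transcribed.

OFF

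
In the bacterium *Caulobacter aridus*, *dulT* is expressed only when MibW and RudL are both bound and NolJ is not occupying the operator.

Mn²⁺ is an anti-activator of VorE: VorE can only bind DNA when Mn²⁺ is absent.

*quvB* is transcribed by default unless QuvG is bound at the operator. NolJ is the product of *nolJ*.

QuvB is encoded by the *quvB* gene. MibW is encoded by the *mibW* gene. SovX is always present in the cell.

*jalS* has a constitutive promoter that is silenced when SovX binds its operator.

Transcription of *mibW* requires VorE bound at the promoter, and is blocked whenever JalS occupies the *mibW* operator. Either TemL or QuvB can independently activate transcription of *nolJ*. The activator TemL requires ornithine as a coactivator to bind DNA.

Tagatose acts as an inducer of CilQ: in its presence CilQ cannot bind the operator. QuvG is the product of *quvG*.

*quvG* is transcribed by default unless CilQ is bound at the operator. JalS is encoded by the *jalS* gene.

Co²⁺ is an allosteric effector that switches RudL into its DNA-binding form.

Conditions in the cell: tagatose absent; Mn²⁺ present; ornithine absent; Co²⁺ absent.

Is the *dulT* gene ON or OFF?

Ornithine is absent, so TemL is inactive.
Tagatose is absent, so CilQ is active.
With repressor CilQ bound, *quvG* is not transcribed.
So QuvG is not produced.
With no repressor bound, *quvB* is transcribed.
So QuvB is produced and active.
Activator QuvB is present, so *nolJ* is transcribed.
So NolJ is produced and active.
Mn²⁺ is present, so VorE is inactive.
SovX is produced constitutively and is active.
With repressor SovX bound, *jalS* is not transcribed.
So JalS is not produced.
Required activator VorE is absent, so *mibW* is not transcribed.
So MibW is not produced.
Co²⁺ is absent, so RudL is inactive.
With repressor NolJ bound, *dulT* is not transcribed.

OFF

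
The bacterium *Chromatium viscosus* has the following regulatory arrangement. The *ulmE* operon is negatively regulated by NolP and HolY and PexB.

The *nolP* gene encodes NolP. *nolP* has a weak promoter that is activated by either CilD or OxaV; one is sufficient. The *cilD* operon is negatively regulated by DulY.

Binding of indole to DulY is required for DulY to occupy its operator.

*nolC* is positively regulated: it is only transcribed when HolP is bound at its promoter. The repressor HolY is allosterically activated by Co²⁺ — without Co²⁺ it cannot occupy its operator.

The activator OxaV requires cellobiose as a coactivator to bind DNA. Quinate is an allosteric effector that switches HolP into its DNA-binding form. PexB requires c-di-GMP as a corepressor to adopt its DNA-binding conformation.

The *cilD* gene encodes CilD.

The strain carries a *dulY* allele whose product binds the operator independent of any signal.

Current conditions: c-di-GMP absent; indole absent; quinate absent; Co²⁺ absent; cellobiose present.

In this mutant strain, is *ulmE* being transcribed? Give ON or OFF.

OFF

DulY is constitutively active in this strain.
With repressor DulY bound, *cilD* is not transcribed.
So CilD is not produced.
Cellobiose is present, so OxaV is active.
Activator OxaV is present, so *nolP* is transcribed.
So NolP is produced and active.
Co²⁺ is absent, so HolY is inactive.
c-di-GMP is absent, so PexB is inactive.
With repressor NolP bound, *ulmE* is not transcribed.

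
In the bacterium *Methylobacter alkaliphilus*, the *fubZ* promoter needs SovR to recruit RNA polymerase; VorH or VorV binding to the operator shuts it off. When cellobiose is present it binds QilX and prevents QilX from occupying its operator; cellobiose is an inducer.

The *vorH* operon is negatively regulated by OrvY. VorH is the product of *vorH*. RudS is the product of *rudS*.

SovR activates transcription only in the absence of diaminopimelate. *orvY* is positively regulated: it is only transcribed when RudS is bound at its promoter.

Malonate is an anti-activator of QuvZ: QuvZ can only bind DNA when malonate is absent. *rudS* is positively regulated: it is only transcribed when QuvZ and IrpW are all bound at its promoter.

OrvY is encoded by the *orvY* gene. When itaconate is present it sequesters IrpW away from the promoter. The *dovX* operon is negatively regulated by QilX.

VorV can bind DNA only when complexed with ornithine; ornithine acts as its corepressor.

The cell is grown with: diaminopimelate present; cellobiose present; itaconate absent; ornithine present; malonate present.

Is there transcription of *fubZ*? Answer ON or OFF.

OFF

Malonate is present, so QuvZ is inactive.
Itaconate is absent, so IrpW is active.
Required activator QuvZ is absent, so *rudS* is not transcribed.
So RudS is not produced.
Required activator RudS is absent, so *orvY* is not transcribed.
So OrvY is not produced.
With no repressor bound, *vorH* is transcribed.
So VorH is produced and active.
Diaminopimelate is present, so SovR is inactive.
Ornithine is present, so VorV is active.
With repressor VorH bound, *fubZ* is not transcribed.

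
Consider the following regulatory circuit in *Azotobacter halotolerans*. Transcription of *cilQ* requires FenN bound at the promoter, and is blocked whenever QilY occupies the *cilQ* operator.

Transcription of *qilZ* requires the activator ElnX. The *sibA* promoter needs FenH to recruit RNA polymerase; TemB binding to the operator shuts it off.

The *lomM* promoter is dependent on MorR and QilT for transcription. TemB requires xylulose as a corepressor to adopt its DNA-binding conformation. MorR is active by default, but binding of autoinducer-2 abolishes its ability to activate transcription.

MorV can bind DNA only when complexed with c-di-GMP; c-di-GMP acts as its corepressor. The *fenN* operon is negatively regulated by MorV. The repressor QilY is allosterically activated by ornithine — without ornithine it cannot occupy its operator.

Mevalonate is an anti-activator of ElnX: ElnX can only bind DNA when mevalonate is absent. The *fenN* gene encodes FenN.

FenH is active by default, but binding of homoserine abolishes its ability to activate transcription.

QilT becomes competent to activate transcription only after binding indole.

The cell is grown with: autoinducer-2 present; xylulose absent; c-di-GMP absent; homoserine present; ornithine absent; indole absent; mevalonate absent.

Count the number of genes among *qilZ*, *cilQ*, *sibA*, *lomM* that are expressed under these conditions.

2

Mevalonate is absent, so ElnX is active.
No repressor is bound and ElnX is active, so *qilZ* is transcribed.
→ *qilZ* is ON.
c-di-GMP is absent, so MorV is inactive.
With no repressor bound, *fenN* is transcribed.
So FenN is produced and active.
Ornithine is absent, so QilY is inactive.
No repressor is bound and FenN is active, so *cilQ* is transcribed.
→ *cilQ* is ON.
Homoserine is present, so FenH is inactive.
Xylulose is absent, so TemB is inactive.
Required activator FenH is absent, so *sibA* is not transcribed.
→ *sibA* is OFF.
Autoinducer-2 is present, so MorR is inactive.
Indole is absent, so QilT is inactive.
Required activator MorR is absent, so *lomM* is not transcribed.
→ *lomM* is OFF.
2 of the 4 genes are transcribed.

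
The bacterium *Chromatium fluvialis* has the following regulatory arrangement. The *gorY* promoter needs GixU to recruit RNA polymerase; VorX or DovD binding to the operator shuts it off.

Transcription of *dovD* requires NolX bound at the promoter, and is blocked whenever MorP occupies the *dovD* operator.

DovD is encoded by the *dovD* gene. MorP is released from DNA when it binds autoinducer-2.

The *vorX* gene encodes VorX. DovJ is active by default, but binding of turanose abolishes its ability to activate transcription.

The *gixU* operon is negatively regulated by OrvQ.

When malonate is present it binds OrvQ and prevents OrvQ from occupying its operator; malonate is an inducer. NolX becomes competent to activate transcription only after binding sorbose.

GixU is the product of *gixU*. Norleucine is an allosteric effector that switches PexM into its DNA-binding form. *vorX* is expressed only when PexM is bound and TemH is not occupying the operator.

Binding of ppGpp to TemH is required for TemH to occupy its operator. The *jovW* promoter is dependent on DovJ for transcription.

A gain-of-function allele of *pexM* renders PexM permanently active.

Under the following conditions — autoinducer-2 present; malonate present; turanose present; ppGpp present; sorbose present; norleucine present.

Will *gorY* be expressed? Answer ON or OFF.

ppGpp is present, so TemH is active.
PexM is constitutively active in this strain.
With repressor TemH bound, *vorX* is not transcribed.
So VorX is not produced.
Sorbose is present, so NolX is active.
Autoinducer-2 is present, so MorP is inactive.
No repressor is bound and NolX is active, so *dovD* is transcribed.
So DovD is produced and active.
Malonate is present, so OrvQ is inactive.
With no repressor bound, *gixU* is transcribed.
So GixU is produced and active.
With repressor DovD bound, *gorY* is not transcribed.

OFF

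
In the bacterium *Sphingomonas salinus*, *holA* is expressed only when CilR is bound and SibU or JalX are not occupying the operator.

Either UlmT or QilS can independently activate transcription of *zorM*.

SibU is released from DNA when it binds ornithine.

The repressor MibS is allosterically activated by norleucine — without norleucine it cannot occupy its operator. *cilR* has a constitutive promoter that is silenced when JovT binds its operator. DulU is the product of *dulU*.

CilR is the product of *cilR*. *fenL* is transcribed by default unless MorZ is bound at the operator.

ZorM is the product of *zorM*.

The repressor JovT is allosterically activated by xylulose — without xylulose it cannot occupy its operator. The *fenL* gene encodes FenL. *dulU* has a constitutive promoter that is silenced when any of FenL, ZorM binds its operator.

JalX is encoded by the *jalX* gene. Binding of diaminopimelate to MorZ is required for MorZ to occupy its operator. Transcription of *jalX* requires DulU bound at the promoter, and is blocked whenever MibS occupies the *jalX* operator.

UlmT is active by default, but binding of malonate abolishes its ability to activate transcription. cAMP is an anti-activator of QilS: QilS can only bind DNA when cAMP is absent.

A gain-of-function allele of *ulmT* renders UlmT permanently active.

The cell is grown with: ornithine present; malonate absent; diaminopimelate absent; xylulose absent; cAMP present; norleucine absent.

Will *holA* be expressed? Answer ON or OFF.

Xylulose is absent, so JovT is inactive.
With no repressor bound, *cilR* is transcribed.
So CilR is produced and active.
Ornithine is present, so SibU is inactive.
Norleucine is absent, so MibS is inactive.
Diaminopimelate is absent, so MorZ is inactive.
With no repressor bound, *fenL* is transcribed.
So FenL is produced and active.
UlmT is constitutively active in this strain.
cAMP is present, so QilS is inactive.
Activator UlmT is present, so *zorM* is transcribed.
So ZorM is produced and active.
With repressor FenL bound, *dulU* is not transcribed.
So DulU is not produced.
Required activator DulU is absent, so *jalX* is not transcribed.
So JalX is not produced.
No repressor is bound and CilR is active, so *holA* is transcribed.

ON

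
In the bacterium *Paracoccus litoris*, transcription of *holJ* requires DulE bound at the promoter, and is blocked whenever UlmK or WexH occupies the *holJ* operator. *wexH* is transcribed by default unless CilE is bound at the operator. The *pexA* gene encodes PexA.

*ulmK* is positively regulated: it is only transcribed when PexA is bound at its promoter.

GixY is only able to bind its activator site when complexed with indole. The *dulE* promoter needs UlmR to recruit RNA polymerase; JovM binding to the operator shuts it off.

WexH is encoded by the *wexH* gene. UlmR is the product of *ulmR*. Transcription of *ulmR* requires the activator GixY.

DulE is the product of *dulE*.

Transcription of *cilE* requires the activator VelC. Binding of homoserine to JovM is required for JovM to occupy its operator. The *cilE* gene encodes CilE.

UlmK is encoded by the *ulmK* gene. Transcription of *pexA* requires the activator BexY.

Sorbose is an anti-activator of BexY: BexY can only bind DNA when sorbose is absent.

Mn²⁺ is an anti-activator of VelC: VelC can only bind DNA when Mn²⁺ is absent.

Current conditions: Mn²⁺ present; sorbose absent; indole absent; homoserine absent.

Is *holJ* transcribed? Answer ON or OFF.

Homoserine is absent, so JovM is inactive.
Indole is absent, so GixY is inactive.
Required activator GixY is absent, so *ulmR* is not transcribed.
So UlmR is not produced.
Required activator UlmR is absent, so *dulE* is not transcribed.
So DulE is not produced.
Sorbose is absent, so BexY is active.
No repressor is bound and BexY is active, so *pexA* is transcribed.
So PexA is produced and active.
No repressor is bound and PexA is active, so *ulmK* is transcribed.
So UlmK is produced and active.
Mn²⁺ is present, so VelC is inactive.
Required activator VelC is absent, so *cilE* is not transcribed.
So CilE is not produced.
With no repressor bound, *wexH* is transcribed.
So WexH is produced and active.
With repressor UlmK bound, *holJ* is not transcribed.

OFF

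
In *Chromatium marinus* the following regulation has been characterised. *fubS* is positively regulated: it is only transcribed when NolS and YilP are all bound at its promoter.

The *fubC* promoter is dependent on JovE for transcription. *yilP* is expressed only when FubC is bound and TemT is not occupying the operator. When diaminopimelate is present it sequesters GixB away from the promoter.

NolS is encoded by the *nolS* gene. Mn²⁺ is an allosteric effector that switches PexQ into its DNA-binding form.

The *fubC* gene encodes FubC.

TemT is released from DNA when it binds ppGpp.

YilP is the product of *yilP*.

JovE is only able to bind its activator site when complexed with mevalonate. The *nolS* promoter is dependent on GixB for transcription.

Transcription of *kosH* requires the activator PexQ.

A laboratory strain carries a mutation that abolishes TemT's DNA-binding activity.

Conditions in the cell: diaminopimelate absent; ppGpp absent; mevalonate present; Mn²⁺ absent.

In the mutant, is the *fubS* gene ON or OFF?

ON

Diaminopimelate is absent, so GixB is active.
No repressor is bound and GixB is active, so *nolS* is transcribed.
So NolS is produced and active.
Mevalonate is present, so JovE is active.
No repressor is bound and JovE is active, so *fubC* is transcribed.
So FubC is produced and active.
TemT is non-functional in this strain, so it has no effect.
No repressor is bound and FubC is active, so *yilP* is transcribed.
So YilP is produced and active.
No repressor is bound and NolS and YilP are active, so *fubS* is transcribed.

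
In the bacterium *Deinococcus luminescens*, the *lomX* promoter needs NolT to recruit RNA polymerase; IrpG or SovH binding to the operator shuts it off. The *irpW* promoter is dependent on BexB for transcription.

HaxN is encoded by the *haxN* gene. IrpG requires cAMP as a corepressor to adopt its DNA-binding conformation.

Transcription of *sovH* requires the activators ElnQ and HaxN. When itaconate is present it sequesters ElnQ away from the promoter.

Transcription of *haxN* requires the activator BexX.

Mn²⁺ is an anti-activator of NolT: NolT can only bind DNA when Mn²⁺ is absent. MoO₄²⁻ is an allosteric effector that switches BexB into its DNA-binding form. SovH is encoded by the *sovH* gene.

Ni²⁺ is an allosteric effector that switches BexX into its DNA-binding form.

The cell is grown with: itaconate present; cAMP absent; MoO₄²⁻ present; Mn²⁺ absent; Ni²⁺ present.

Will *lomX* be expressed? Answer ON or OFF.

cAMP is absent, so IrpG is inactive.
Itaconate is present, so ElnQ is inactive.
Ni²⁺ is present, so BexX is active.
No repressor is bound and BexX is active, so *haxN* is transcribed.
So HaxN is produced and active.
Required activator ElnQ is absent, so *sovH* is not transcribed.
So SovH is not produced.
Mn²⁺ is absent, so NolT is active.
No repressor is bound and NolT is active, so *lomX* is transcribed.

ON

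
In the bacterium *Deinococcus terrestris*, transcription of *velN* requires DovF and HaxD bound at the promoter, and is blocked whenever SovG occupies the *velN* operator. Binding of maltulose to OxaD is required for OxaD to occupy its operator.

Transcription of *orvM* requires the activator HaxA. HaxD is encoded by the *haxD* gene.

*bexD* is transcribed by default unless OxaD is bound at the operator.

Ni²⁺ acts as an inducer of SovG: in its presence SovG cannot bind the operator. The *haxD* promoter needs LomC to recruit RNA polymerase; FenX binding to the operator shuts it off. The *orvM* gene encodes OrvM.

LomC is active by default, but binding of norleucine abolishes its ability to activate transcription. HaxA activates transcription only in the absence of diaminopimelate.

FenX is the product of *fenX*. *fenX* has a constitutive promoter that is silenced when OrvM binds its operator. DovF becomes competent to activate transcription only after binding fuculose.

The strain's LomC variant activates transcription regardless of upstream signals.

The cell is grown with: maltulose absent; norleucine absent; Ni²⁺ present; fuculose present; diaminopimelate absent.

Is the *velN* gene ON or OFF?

Fuculose is present, so DovF is active.
Diaminopimelate is absent, so HaxA is active.
No repressor is bound and HaxA is active, so *orvM* is transcribed.
So OrvM is produced and active.
With repressor OrvM bound, *fenX* is not transcribed.
So FenX is not produced.
LomC is constitutively active in this strain.
No repressor is bound and LomC is active, so *haxD* is transcribed.
So HaxD is produced and active.
Ni²⁺ is present, so SovG is inactive.
No repressor is bound and DovF and HaxD are active, so *velN* is transcribed.

ON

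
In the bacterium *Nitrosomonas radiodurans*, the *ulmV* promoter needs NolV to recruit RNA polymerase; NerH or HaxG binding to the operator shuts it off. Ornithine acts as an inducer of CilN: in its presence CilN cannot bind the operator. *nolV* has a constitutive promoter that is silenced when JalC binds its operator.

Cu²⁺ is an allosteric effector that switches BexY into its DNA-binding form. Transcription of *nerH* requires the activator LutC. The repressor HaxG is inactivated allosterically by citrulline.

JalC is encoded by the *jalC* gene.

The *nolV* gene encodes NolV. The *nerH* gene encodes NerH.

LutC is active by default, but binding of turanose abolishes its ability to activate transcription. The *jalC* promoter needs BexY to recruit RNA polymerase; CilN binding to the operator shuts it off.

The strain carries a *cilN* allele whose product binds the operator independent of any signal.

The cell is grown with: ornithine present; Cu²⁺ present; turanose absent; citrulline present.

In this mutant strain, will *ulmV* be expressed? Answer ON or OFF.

OFF

Turanose is absent, so LutC is active.
No repressor is bound and LutC is active, so *nerH* is transcribed.
So NerH is produced and active.
CilN is constitutively active in this strain.
Cu²⁺ is present, so BexY is active.
With repressor CilN bound, *jalC* is not transcribed.
So JalC is not produced.
With no repressor bound, *nolV* is transcribed.
So NolV is produced and active.
Citrulline is present, so HaxG is inactive.
With repressor NerH bound, *ulmV* is not transcribed.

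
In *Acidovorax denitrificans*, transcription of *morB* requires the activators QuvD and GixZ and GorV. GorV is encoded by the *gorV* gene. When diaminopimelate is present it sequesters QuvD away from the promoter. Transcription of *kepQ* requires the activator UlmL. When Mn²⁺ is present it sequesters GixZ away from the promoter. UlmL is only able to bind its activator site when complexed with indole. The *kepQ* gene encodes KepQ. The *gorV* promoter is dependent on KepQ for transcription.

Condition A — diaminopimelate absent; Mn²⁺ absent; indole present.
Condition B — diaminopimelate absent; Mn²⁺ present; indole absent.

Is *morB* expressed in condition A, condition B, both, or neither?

A only

Condition A:
Diaminopimelate is absent, so QuvD is active.
Mn²⁺ is absent, so GixZ is active.
Indole is present, so UlmL is active.
No repressor is bound and UlmL is active, so *kepQ* is transcribed.
So KepQ is produced and active.
No repressor is bound and KepQ is active, so *gorV* is transcribed.
So GorV is produced and active.
No repressor is bound and QuvD and GixZ and GorV are active, so *morB* is transcribed.
→ *morB* is ON in A.
Condition B:
Diaminopimelate is absent, so QuvD is active.
Mn²⁺ is present, so GixZ is inactive.
Indole is absent, so UlmL is inactive.
Required activator UlmL is absent, so *kepQ* is not transcribed.
So KepQ is not produced.
Required activator KepQ is absent, so *gorV* is not transcribed.
So GorV is not produced.
Required activator GixZ is absent, so *morB* is not transcribed.
→ *morB* is OFF in B.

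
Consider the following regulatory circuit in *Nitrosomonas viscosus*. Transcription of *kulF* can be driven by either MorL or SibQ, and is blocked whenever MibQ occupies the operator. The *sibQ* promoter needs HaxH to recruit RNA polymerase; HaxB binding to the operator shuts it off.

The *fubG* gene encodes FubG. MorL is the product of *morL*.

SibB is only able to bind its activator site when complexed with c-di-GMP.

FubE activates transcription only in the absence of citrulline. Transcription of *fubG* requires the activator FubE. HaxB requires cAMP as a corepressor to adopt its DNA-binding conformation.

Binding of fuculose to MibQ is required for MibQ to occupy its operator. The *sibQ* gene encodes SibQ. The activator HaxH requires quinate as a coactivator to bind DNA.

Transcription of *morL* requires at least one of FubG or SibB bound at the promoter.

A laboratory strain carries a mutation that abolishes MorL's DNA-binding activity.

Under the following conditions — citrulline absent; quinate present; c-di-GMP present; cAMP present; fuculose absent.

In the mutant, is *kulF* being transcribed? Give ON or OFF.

OFF

MorL is non-functional in this strain, so it has no effect.
Quinate is present, so HaxH is active.
cAMP is present, so HaxB is active.
With repressor HaxB bound, *sibQ* is not transcribed.
So SibQ is not produced.
Fuculose is absent, so MibQ is inactive.
No activator is available at the *kulF* promoter, so *kulF* is not transcribed.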